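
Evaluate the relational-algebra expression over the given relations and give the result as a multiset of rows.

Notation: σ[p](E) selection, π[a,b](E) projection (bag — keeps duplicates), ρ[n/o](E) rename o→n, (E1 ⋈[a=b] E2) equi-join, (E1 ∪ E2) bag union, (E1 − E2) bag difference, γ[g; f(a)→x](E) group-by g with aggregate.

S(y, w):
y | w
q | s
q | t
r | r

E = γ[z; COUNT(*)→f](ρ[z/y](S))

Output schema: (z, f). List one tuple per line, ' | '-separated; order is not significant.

Subexpression sizes:
  S → 3
  ρ[z/y](S) → 3
  γ[z; COUNT(*)→f](ρ[z/y](S)) → 2

== RESULT ==
z | f
q | 2
r | 1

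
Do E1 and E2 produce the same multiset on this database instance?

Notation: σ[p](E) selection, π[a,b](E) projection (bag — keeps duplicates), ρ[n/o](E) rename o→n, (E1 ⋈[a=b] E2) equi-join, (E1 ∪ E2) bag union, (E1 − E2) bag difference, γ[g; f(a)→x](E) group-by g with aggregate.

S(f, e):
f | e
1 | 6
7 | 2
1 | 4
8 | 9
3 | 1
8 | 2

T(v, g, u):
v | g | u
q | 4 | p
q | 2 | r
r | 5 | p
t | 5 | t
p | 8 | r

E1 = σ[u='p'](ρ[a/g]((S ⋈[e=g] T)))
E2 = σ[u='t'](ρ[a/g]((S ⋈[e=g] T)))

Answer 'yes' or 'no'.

E1 row counts bottom-up:
  S → 6
  T → 5
  (S ⋈[e=g] T) → 3
  ρ[a/g]((S ⋈[e=g] T)) → 3
  σ[u='p'](ρ[a/g]((S ⋈[e=g] T))) → 1
E2 row counts bottom-up:
  S → 6
  T → 5
  (S ⋈[e=g] T) → 3
  ρ[a/g]((S ⋈[e=g] T)) → 3
  σ[u='t'](ρ[a/g]((S ⋈[e=g] T))) → 0

E1 result:
f | e | v | a | u
1 | 4 | q | 4 | p
E2 result:
f | e | v | a | u
(0 rows)
Witness: (1, 4, 'q', 4, 'p') appears 1× in E1 but 0× in E2.

no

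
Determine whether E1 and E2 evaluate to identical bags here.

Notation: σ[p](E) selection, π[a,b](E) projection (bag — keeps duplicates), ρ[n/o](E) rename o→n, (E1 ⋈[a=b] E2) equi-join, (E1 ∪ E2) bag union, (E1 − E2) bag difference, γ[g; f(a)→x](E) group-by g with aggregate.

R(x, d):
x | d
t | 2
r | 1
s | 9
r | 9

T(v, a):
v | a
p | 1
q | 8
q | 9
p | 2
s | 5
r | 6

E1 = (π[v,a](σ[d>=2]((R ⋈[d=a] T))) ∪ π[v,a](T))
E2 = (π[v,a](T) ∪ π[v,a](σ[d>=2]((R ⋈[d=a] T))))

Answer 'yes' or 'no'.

E1 subexpression sizes:
  R → 4
  T → 6
  (R ⋈[d=a] T) → 4
  σ[d>=2]((R ⋈[d=a] T)) → 3
  π[v,a](σ[d>=2]((R ⋈[d=a] T))) → 3
  T → 6
  π[v,a](T) → 6
  (π[v,a](σ[d>=2]((R ⋈[d=a] T))) ∪ π[v,a](T)) → 9
E2 subexpression sizes:
  T → 6
  π[v,a](T) → 6
  R → 4
  T → 6
  (R ⋈[d=a] T) → 4
  σ[d>=2]((R ⋈[d=a] T)) → 3
  π[v,a](σ[d>=2]((R ⋈[d=a] T))) → 3
  (π[v,a](T) ∪ π[v,a](σ[d>=2]((R ⋈[d=a] T)))) → 9

E1 and E2 produce the same multiset:
v | a
p | 1
p | 2
p | 2
q | 8
q | 9
q | 9
q | 9
r | 6
s | 5

yes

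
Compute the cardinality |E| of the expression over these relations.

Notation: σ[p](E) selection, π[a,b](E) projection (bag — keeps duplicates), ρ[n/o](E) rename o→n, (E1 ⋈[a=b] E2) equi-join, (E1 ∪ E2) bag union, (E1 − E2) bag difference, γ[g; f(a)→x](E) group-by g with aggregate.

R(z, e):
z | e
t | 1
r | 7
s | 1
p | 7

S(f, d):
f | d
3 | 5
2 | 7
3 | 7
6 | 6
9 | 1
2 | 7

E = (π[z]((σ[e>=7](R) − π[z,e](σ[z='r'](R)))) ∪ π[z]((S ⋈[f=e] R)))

Per-node cardinality:
  R → 4
  σ[e>=7](R) → 2
  R → 4
  σ[z='r'](R) → 1
  π[z,e](σ[z='r'](R)) → 1
  (σ[e>=7](R) − π[z,e](σ[z='r'](R))) → 1
  π[z]((σ[e>=7](R) − π[z,e](σ[z='r'](R)))) → 1
  S → 6
  R → 4
  (S ⋈[f=e] R) → 0
  π[z]((S ⋈[f=e] R)) → 0
  (π[z]((σ[e>=7](R) − π[z,e](σ[z='r'](R)))) ∪ π[z]((S ⋈[f=e] R))) → 1

|E| = 1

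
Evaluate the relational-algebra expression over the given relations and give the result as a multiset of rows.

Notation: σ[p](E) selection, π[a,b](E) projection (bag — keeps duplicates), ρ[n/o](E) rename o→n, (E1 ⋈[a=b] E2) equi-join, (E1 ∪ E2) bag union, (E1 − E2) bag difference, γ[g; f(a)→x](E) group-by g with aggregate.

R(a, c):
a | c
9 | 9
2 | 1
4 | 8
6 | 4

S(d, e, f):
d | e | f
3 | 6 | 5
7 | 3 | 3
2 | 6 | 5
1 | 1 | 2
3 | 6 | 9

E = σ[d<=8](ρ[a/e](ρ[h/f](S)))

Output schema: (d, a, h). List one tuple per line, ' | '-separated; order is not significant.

Subexpression sizes:
  S → 5
  ρ[h/f](S) → 5
  ρ[a/e](ρ[h/f](S)) → 5
  σ[d<=8](ρ[a/e](ρ[h/f](S))) → 5

== RESULT ==
d | a | h
1 | 1 | 2
2 | 6 | 5
3 | 6 | 5
3 | 6 | 9
7 | 3 | 3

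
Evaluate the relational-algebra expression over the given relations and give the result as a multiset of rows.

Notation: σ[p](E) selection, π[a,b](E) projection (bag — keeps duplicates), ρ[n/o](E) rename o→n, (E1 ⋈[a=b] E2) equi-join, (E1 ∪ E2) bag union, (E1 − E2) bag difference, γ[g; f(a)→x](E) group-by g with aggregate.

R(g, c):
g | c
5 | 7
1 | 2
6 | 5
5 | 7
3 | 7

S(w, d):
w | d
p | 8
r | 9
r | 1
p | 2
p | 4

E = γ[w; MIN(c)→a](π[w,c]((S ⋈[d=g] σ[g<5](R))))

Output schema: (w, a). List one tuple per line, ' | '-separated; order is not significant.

Per-node cardinality:
  S → 5
  R → 5
  σ[g<5](R) → 2
  (S ⋈[d=g] σ[g<5](R)) → 1
  π[w,c]((S ⋈[d=g] σ[g<5](R))) → 1
  γ[w; MIN(c)→a](π[w,c]((S ⋈[d=g] σ[g<5](R)))) → 1

== RESULT ==
w | a
r | 2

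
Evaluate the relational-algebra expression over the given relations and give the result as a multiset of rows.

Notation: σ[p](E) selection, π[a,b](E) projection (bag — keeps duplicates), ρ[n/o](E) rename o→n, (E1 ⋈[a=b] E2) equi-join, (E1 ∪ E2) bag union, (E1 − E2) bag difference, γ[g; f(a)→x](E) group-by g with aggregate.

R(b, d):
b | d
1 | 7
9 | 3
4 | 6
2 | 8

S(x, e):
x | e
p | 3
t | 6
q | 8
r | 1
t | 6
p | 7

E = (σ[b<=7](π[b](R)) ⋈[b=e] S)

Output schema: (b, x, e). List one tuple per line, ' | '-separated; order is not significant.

Stepwise |·|:
  R → 4
  π[b](R) → 4
  σ[b<=7](π[b](R)) → 3
  S → 6
  (σ[b<=7](π[b](R)) ⋈[b=e] S) → 1

== RESULT ==
b | x | e
1 | r | 1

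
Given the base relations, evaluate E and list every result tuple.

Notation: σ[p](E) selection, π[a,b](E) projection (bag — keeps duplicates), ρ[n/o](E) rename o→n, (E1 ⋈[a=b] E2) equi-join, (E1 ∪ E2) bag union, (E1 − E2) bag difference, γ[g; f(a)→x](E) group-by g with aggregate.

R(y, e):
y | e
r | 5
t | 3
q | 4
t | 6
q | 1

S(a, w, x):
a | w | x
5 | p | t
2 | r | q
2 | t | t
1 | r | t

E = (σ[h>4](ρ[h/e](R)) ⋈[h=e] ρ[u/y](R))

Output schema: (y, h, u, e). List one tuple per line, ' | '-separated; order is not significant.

Per-node cardinality:
  R → 5
  ρ[h/e](R) → 5
  σ[h>4](ρ[h/e](R)) → 2
  R → 5
  ρ[u/y](R) → 5
  (σ[h>4](ρ[h/e](R)) ⋈[h=e] ρ[u/y](R)) → 2

== RESULT ==
y | h | u | e
r | 5 | r | 5
t | 6 | t | 6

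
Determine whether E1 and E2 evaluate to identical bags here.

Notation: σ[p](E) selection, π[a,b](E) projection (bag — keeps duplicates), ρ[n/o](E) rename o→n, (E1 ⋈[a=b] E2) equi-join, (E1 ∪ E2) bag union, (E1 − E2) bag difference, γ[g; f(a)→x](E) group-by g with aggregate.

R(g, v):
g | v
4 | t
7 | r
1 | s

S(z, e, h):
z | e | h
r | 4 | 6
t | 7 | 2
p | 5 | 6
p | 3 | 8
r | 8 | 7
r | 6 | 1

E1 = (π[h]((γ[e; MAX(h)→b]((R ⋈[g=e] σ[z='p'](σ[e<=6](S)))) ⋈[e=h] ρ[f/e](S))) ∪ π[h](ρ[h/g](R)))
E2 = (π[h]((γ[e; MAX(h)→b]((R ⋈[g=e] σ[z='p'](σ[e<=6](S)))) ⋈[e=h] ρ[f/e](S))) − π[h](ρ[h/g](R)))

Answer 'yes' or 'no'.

E1 stepwise |·|:
  R → 3
  S → 6
  σ[e<=6](S) → 4
  σ[z='p'](σ[e<=6](S)) → 2
  (R ⋈[g=e] σ[z='p'](σ[e<=6](S))) → 0
  γ[e; MAX(h)→b]((R ⋈[g=e] σ[z='p'](σ[e<=6](S)))) → 0
  S → 6
  ρ[f/e](S) → 6
  (γ[e; MAX(h)→b]((R ⋈[g=e] σ[z='p'](σ[e<=6](S)))) ⋈[e=h] ρ[f/e](S)) → 0
  π[h]((γ[e; MAX(h)→b]((R ⋈[g=e] σ[z='p'](σ[e<=6](S)))) ⋈[e=h] ρ[f/e](S))) → 0
  R → 3
  ρ[h/g](R) → 3
  π[h](ρ[h/g](R)) → 3
  (π[h]((γ[e; MAX(h)→b]((R ⋈[g=e] σ[z='p'](σ[e<=6](S)))) ⋈[e=h] ρ[f/e](S))) ∪ π[h](ρ[h/g](R))) → 3
E2 stepwise |·|:
  R → 3
  S → 6
  σ[e<=6](S) → 4
  σ[z='p'](σ[e<=6](S)) → 2
  (R ⋈[g=e] σ[z='p'](σ[e<=6](S))) → 0
  γ[e; MAX(h)→b]((R ⋈[g=e] σ[z='p'](σ[e<=6](S)))) → 0
  S → 6
  ρ[f/e](S) → 6
  (γ[e; MAX(h)→b]((R ⋈[g=e] σ[z='p'](σ[e<=6](S)))) ⋈[e=h] ρ[f/e](S)) → 0
  π[h]((γ[e; MAX(h)→b]((R ⋈[g=e] σ[z='p'](σ[e<=6](S)))) ⋈[e=h] ρ[f/e](S))) → 0
  R → 3
  ρ[h/g](R) → 3
  π[h](ρ[h/g](R)) → 3
  (π[h]((γ[e; MAX(h)→b]((R ⋈[g=e] σ[z='p'](σ[e<=6](S)))) ⋈[e=h] ρ[f/e](S))) − π[h](ρ[h/g](R))) → 0

E1 result:
h
1
4
7
E2 result:
h
(0 rows)
Witness: (1,) appears 1× in E1 but 0× in E2.

no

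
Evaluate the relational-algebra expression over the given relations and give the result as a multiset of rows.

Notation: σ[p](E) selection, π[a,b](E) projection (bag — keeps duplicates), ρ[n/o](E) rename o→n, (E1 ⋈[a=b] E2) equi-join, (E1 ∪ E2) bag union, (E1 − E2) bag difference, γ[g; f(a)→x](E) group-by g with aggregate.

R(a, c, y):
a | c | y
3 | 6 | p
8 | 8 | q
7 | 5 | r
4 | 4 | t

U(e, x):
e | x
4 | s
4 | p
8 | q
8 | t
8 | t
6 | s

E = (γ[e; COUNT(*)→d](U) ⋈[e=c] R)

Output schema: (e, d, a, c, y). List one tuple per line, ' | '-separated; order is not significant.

Stepwise |·|:
  U → 6
  γ[e; COUNT(*)→d](U) → 3
  R → 4
  (γ[e; COUNT(*)→d](U) ⋈[e=c] R) → 3

== RESULT ==
e | d | a | c | y
4 | 2 | 4 | 4 | t
6 | 1 | 3 | 6 | p
8 | 3 | 8 | 8 | q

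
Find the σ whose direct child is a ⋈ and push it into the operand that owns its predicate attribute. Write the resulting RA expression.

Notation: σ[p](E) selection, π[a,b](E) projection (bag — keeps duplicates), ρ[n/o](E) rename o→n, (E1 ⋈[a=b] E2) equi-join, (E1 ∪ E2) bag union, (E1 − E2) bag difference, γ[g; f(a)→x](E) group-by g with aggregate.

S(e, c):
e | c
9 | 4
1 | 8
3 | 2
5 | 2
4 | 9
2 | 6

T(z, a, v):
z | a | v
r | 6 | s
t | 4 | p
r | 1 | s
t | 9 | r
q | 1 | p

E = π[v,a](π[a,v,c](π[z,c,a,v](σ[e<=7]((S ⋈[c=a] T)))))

σ filters on e, owned by the left side.
E' = π[v,a](π[a,v,c](π[z,c,a,v]((σ[e<=7](S) ⋈[c=a] T))))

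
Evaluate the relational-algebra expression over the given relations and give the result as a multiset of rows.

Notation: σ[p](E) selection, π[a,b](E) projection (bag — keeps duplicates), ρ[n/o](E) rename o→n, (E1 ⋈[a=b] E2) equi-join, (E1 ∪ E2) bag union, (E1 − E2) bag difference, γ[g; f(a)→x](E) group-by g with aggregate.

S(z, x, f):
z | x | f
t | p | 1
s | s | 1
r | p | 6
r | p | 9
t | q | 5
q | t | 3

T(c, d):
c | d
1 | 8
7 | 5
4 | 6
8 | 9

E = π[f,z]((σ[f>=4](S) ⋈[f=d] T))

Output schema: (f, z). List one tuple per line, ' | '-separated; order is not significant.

Subexpression sizes:
  S → 6
  σ[f>=4](S) → 3
  T → 4
  (σ[f>=4](S) ⋈[f=d] T) → 3
  π[f,z]((σ[f>=4](S) ⋈[f=d] T)) → 3

== RESULT ==
f | z
5 | t
6 | r
9 | r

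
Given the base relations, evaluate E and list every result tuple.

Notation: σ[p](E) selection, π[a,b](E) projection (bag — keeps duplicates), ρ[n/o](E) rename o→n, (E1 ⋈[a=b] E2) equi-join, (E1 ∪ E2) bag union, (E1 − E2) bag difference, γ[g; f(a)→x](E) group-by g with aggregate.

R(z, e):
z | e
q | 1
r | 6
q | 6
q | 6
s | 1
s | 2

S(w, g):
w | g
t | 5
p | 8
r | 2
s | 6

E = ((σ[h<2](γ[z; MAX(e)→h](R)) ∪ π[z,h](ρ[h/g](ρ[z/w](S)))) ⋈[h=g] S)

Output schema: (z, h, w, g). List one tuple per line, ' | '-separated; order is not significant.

Row counts bottom-up:
  R → 6
  γ[z; MAX(e)→h](R) → 3
  σ[h<2](γ[z; MAX(e)→h](R)) → 0
  S → 4
  ρ[z/w](S) → 4
  ρ[h/g](ρ[z/w](S)) → 4
  π[z,h](ρ[h/g](ρ[z/w](S))) → 4
  (σ[h<2](γ[z; MAX(e)→h](R)) ∪ π[z,h](ρ[h/g](ρ[z/w](S)))) → 4
  S → 4
  ((σ[h<2](γ[z; MAX(e)→h](R)) ∪ π[z,h](ρ[h/g](ρ[z/w](S)))) ⋈[h=g] S) → 4

== RESULT ==
z | h | w | g
p | 8 | p | 8
r | 2 | r | 2
s | 6 | s | 6
t | 5 | t | 5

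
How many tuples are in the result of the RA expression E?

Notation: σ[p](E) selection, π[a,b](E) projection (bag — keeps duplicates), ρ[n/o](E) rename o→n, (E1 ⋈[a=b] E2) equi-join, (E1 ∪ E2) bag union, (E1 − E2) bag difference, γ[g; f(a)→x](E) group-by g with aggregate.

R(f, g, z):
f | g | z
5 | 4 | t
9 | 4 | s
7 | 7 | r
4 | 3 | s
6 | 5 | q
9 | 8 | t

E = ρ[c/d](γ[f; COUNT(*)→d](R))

Subexpression sizes:
  R → 6
  γ[f; COUNT(*)→d](R) → 5
  ρ[c/d](γ[f; COUNT(*)→d](R)) → 5

|E| = 5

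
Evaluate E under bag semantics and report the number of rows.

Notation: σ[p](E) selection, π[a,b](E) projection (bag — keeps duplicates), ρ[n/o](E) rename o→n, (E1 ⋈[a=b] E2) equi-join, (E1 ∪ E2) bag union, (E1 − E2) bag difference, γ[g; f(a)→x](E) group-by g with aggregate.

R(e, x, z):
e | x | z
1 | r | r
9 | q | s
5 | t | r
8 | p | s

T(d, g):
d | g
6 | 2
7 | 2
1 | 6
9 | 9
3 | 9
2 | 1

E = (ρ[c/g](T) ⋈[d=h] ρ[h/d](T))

Per-node cardinality:
  T → 6
  ρ[c/g](T) → 6
  T → 6
  ρ[h/d](T) → 6
  (ρ[c/g](T) ⋈[d=h] ρ[h/d](T)) → 6

|E| = 6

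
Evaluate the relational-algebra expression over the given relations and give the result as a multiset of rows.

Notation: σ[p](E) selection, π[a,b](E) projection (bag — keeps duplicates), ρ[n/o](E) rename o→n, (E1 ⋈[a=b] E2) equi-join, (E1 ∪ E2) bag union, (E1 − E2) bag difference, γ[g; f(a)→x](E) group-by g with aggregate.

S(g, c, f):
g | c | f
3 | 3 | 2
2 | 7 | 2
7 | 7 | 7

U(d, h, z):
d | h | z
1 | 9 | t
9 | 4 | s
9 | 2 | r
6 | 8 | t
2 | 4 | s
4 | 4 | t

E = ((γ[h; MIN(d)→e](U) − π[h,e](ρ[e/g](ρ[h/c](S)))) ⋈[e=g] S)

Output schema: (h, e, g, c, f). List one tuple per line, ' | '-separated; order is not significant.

Subexpression sizes:
  U → 6
  γ[h; MIN(d)→e](U) → 4
  S → 3
  ρ[h/c](S) → 3
  ρ[e/g](ρ[h/c](S)) → 3
  π[h,e](ρ[e/g](ρ[h/c](S))) → 3
  (γ[h; MIN(d)→e](U) − π[h,e](ρ[e/g](ρ[h/c](S)))) → 4
  S → 3
  ((γ[h; MIN(d)→e](U) − π[h,e](ρ[e/g](ρ[h/c](S)))) ⋈[e=g] S) → 1

== RESULT ==
h | e | g | c | f
4 | 2 | 2 | 7 | 2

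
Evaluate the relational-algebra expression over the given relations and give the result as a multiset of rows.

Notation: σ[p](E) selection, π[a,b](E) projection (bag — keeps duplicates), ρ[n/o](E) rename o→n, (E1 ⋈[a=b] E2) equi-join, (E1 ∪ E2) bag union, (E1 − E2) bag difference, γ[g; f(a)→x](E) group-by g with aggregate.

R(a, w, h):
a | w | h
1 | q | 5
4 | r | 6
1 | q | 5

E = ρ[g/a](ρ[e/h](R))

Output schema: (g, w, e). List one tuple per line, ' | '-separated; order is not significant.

Row counts bottom-up:
  R → 3
  ρ[e/h](R) → 3
  ρ[g/a](ρ[e/h](R)) → 3

== RESULT ==
g | w | e
1 | q | 5
1 | q | 5
4 | r | 6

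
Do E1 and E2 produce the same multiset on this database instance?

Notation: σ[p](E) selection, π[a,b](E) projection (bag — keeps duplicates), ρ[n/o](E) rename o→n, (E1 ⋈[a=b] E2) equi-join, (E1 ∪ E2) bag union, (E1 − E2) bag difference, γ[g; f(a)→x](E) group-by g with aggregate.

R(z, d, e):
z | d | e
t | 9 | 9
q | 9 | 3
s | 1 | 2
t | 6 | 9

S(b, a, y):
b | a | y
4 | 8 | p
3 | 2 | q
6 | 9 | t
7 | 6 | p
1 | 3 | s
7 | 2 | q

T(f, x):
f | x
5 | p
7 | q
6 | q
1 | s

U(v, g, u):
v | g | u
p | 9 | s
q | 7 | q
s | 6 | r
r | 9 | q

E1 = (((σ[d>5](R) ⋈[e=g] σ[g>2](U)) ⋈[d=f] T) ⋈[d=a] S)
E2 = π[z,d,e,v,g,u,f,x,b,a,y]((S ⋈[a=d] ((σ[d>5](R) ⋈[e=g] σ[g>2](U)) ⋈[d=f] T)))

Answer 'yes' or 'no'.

E1 stepwise |·|:
  R → 4
  σ[d>5](R) → 3
  U → 4
  σ[g>2](U) → 4
  (σ[d>5](R) ⋈[e=g] σ[g>2](U)) → 4
  T → 4
  ((σ[d>5](R) ⋈[e=g] σ[g>2](U)) ⋈[d=f] T) → 2
  S → 6
  (((σ[d>5](R) ⋈[e=g] σ[g>2](U)) ⋈[d=f] T) ⋈[d=a] S) → 2
E2 stepwise |·|:
  S → 6
  R → 4
  σ[d>5](R) → 3
  U → 4
  σ[g>2](U) → 4
  (σ[d>5](R) ⋈[e=g] σ[g>2](U)) → 4
  T → 4
  ((σ[d>5](R) ⋈[e=g] σ[g>2](U)) ⋈[d=f] T) → 2
  (S ⋈[a=d] ((σ[d>5](R) ⋈[e=g] σ[g>2](U)) ⋈[d=f] T)) → 2
  π[z,d,e,v,g,u,f,x,b,a,y]((S ⋈[a=d] ((σ[d>5](R) ⋈[e=g] σ[g>2](U)) ⋈[d=f] T))) → 2

E1 and E2 produce the same multiset:
z | d | e | v | g | u | f | x | b | a | y
t | 6 | 9 | p | 9 | s | 6 | q | 7 | 6 | p
t | 6 | 9 | r | 9 | q | 6 | q | 7 | 6 | p

yes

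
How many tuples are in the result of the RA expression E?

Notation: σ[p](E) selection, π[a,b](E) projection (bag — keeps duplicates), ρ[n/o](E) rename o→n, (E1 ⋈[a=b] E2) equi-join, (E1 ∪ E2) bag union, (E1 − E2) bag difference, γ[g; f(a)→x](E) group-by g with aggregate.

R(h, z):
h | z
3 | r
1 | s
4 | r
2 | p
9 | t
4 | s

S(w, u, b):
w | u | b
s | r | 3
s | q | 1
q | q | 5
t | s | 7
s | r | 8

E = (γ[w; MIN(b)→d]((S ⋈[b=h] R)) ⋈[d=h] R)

Row counts bottom-up:
  S → 5
  R → 6
  (S ⋈[b=h] R) → 2
  γ[w; MIN(b)→d]((S ⋈[b=h] R)) → 1
  R → 6
  (γ[w; MIN(b)→d]((S ⋈[b=h] R)) ⋈[d=h] R) → 1

|E| = 1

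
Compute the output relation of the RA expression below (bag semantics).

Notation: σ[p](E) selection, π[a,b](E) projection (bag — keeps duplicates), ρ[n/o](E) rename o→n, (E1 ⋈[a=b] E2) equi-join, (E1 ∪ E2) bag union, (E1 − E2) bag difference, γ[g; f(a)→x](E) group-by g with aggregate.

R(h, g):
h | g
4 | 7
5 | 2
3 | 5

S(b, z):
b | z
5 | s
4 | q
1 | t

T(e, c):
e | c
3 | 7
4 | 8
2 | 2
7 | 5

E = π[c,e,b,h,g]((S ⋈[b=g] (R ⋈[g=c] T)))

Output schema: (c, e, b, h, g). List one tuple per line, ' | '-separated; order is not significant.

Subexpression sizes:
  S → 3
  R → 3
  T → 4
  (R ⋈[g=c] T) → 3
  (S ⋈[b=g] (R ⋈[g=c] T)) → 1
  π[c,e,b,h,g]((S ⋈[b=g] (R ⋈[g=c] T))) → 1

== RESULT ==
c | e | b | h | g
5 | 7 | 5 | 3 | 5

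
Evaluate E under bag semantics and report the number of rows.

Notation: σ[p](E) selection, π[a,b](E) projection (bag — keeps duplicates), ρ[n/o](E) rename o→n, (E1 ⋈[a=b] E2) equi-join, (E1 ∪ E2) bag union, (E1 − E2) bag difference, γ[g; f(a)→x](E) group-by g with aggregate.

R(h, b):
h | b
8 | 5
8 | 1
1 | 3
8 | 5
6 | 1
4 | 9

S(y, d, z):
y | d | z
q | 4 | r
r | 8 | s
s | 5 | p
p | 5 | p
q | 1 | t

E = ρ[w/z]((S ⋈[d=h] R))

Row counts bottom-up:
  S → 5
  R → 6
  (S ⋈[d=h] R) → 5
  ρ[w/z]((S ⋈[d=h] R)) → 5

|E| = 5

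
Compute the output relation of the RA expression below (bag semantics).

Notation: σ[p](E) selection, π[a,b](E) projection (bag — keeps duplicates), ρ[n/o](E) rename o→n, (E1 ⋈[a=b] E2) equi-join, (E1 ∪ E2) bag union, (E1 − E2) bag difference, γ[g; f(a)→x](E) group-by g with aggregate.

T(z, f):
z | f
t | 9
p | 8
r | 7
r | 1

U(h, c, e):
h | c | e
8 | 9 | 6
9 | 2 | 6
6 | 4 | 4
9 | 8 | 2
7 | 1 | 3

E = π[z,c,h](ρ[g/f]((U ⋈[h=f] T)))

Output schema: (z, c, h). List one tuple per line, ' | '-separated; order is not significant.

Subexpression sizes:
  U → 5
  T → 4
  (U ⋈[h=f] T) → 4
  ρ[g/f]((U ⋈[h=f] T)) → 4
  π[z,c,h](ρ[g/f]((U ⋈[h=f] T))) → 4

== RESULT ==
z | c | h
p | 9 | 8
r | 1 | 7
t | 2 | 9
t | 8 | 9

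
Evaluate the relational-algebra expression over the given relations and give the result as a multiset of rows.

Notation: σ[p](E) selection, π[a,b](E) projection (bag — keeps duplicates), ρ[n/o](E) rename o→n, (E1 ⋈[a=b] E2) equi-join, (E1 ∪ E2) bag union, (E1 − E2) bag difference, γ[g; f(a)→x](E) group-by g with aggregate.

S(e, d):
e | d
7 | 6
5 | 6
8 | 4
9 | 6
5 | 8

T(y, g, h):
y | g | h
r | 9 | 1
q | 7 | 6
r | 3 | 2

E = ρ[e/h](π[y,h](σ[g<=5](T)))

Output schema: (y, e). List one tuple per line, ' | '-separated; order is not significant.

Stepwise |·|:
  T → 3
  σ[g<=5](T) → 1
  π[y,h](σ[g<=5](T)) → 1
  ρ[e/h](π[y,h](σ[g<=5](T))) → 1

== RESULT ==
y | e
r | 2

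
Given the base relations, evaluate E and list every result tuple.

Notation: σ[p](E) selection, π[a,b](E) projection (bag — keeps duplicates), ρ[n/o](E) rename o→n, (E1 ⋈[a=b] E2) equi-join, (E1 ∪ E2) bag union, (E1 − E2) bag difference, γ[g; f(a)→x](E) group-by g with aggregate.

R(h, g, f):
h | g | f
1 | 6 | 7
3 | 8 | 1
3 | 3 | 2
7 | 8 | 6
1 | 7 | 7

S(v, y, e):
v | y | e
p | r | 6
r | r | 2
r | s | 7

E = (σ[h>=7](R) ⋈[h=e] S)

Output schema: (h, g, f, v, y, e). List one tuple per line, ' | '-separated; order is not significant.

Subexpression sizes:
  R → 5
  σ[h>=7](R) → 1
  S → 3
  (σ[h>=7](R) ⋈[h=e] S) → 1

== RESULT ==
h | g | f | v | y | e
7 | 8 | 6 | r | s | 7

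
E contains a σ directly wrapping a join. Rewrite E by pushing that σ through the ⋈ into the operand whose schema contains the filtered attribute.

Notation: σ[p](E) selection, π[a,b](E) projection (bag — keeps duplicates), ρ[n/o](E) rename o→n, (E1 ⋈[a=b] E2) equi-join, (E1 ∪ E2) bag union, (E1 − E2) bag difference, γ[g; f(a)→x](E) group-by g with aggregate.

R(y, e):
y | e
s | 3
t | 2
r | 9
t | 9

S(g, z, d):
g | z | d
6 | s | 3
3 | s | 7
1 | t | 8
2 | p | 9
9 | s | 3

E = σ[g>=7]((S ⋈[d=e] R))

σ filters on g, owned by the left side.
E' = (σ[g>=7](S) ⋈[d=e] R)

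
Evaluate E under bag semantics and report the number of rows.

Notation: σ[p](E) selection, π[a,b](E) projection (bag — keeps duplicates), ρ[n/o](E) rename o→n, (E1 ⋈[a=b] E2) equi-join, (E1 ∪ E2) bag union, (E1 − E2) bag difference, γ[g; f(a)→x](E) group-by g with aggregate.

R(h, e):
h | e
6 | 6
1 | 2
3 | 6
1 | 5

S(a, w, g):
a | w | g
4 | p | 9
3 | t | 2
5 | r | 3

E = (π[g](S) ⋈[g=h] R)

Row counts bottom-up:
  S → 3
  π[g](S) → 3
  R → 4
  (π[g](S) ⋈[g=h] R) → 1

|E| = 1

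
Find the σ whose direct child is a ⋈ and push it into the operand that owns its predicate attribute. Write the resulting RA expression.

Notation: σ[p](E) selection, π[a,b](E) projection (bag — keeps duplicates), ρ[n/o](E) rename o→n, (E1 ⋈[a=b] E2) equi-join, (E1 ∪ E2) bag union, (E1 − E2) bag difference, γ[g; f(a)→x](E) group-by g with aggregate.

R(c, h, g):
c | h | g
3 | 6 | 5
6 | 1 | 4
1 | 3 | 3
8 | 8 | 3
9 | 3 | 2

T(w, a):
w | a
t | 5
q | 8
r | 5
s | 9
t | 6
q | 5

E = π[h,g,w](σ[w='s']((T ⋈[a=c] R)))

σ filters on w, owned by the left side.
E' = π[h,g,w]((σ[w='s'](T) ⋈[a=c] R))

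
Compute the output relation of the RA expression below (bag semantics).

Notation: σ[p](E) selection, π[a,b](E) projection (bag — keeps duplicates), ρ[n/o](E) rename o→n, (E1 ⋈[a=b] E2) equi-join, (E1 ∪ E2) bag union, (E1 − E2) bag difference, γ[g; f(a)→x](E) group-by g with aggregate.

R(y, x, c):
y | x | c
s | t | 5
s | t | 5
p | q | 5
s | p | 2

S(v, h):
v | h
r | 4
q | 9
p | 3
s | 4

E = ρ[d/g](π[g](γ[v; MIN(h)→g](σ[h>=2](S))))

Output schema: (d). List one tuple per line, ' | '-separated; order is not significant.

Row counts bottom-up:
  S → 4
  σ[h>=2](S) → 4
  γ[v; MIN(h)→g](σ[h>=2](S)) → 4
  π[g](γ[v; MIN(h)→g](σ[h>=2](S))) → 4
  ρ[d/g](π[g](γ[v; MIN(h)→g](σ[h>=2](S)))) → 4

== RESULT ==
d
3
4
4
9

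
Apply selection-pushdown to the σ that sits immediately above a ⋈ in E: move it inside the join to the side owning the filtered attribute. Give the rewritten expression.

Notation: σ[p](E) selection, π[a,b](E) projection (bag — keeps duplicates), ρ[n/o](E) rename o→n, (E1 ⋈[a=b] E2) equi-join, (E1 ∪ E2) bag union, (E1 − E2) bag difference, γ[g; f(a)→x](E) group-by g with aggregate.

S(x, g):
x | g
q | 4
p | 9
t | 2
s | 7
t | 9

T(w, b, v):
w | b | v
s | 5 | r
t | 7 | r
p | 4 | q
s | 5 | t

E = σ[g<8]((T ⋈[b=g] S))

σ filters on g, owned by the right side.
E' = (T ⋈[b=g] σ[g<8](S))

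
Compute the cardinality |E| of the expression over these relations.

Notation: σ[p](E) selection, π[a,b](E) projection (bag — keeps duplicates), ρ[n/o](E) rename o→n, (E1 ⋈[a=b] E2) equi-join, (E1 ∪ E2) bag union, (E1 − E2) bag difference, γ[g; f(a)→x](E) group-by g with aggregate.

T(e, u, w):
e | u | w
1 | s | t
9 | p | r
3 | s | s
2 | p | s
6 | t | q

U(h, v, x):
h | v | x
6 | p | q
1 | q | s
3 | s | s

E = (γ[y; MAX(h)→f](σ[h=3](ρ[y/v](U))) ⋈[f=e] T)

Subexpression sizes:
  U → 3
  ρ[y/v](U) → 3
  σ[h=3](ρ[y/v](U)) → 1
  γ[y; MAX(h)→f](σ[h=3](ρ[y/v](U))) → 1
  T → 5
  (γ[y; MAX(h)→f](σ[h=3](ρ[y/v](U))) ⋈[f=e] T) → 1

|E| = 1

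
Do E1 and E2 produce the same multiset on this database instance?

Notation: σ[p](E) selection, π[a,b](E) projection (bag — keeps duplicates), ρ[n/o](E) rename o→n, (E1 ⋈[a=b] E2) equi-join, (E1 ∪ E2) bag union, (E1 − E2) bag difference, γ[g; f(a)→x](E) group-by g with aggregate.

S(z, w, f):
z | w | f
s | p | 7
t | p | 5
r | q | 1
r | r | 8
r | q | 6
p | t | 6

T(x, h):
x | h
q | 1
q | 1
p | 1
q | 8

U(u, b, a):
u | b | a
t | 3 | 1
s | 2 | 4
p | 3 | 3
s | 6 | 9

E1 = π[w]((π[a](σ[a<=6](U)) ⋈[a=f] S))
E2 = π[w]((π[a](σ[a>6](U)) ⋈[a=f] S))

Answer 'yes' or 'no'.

E1 per-node cardinality:
  U → 4
  σ[a<=6](U) → 3
  π[a](σ[a<=6](U)) → 3
  S → 6
  (π[a](σ[a<=6](U)) ⋈[a=f] S) → 1
  π[w]((π[a](σ[a<=6](U)) ⋈[a=f] S)) → 1
E2 per-node cardinality:
  U → 4
  σ[a>6](U) → 1
  π[a](σ[a>6](U)) → 1
  S → 6
  (π[a](σ[a>6](U)) ⋈[a=f] S) → 0
  π[w]((π[a](σ[a>6](U)) ⋈[a=f] S)) → 0

E1 result:
w
q
E2 result:
w
(0 rows)
Witness: ('q',) appears 1× in E1 but 0× in E2.

no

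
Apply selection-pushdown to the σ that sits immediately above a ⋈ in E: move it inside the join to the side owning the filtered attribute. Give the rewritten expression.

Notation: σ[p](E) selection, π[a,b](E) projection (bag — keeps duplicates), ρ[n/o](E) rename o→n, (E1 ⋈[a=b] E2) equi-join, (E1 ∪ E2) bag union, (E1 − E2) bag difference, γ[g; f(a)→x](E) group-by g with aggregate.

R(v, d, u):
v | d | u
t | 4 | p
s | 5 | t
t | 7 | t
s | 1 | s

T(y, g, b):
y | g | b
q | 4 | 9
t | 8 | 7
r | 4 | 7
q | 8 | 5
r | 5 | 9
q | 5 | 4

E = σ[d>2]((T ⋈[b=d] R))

σ filters on d, owned by the right side.
E' = (T ⋈[b=d] σ[d>2](R))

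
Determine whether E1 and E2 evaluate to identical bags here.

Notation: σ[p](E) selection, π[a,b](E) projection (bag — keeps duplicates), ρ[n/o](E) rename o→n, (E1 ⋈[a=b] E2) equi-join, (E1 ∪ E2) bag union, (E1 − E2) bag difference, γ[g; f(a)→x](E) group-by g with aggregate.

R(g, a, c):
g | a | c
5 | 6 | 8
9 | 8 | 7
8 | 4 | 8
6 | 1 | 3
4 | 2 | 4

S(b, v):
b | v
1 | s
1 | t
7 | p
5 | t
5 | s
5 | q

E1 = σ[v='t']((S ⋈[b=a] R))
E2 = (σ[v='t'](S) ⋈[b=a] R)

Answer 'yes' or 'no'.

E1 subexpression sizes:
  S → 6
  R → 5
  (S ⋈[b=a] R) → 2
  σ[v='t']((S ⋈[b=a] R)) → 1
E2 subexpression sizes:
  S → 6
  σ[v='t'](S) → 2
  R → 5
  (σ[v='t'](S) ⋈[b=a] R) → 1

E1 and E2 produce the same multiset:
b | v | g | a | c
1 | t | 6 | 1 | 3

yes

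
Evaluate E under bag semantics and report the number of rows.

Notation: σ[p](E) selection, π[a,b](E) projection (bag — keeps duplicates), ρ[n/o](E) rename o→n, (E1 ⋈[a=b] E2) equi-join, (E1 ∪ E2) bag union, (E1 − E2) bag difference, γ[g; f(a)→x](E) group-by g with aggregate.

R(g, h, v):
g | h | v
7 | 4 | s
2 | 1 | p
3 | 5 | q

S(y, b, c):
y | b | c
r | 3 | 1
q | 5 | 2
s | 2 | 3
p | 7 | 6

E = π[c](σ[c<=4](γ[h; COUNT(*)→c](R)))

Stepwise |·|:
  R → 3
  γ[h; COUNT(*)→c](R) → 3
  σ[c<=4](γ[h; COUNT(*)→c](R)) → 3
  π[c](σ[c<=4](γ[h; COUNT(*)→c](R))) → 3

|E| = 3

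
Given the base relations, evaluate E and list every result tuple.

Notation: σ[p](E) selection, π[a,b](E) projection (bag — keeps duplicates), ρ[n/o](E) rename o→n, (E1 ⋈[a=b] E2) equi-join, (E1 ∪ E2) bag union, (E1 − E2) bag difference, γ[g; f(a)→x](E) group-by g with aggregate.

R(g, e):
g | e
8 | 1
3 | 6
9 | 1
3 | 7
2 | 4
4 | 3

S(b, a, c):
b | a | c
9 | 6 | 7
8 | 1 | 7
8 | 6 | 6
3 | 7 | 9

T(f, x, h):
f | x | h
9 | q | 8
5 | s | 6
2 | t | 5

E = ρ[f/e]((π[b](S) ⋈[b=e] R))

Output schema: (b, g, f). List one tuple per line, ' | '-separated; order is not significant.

Stepwise |·|:
  S → 4
  π[b](S) → 4
  R → 6
  (π[b](S) ⋈[b=e] R) → 1
  ρ[f/e]((π[b](S) ⋈[b=e] R)) → 1

== RESULT ==
b | g | f
3 | 4 | 3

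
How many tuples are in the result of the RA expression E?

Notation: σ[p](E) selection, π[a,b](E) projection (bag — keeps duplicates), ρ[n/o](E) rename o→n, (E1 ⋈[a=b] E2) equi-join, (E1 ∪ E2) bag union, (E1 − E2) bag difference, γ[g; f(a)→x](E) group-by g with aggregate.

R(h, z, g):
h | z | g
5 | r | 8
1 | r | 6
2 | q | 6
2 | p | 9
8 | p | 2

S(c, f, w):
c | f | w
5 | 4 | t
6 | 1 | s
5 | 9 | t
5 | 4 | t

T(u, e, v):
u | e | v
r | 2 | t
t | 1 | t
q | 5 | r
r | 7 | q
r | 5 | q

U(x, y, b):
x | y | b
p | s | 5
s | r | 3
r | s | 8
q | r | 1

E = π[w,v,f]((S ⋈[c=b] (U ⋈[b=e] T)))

Row counts bottom-up:
  S → 4
  U → 4
  T → 5
  (U ⋈[b=e] T) → 3
  (S ⋈[c=b] (U ⋈[b=e] T)) → 6
  π[w,v,f]((S ⋈[c=b] (U ⋈[b=e] T))) → 6

|E| = 6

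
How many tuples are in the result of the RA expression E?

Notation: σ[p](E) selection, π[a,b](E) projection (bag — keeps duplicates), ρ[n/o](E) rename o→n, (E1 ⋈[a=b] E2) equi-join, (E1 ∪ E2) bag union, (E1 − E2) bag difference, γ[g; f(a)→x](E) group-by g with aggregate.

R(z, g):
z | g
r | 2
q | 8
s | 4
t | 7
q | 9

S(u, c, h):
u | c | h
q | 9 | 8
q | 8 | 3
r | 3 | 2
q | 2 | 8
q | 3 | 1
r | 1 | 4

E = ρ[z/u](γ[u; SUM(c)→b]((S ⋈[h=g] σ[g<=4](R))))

Row counts bottom-up:
  S → 6
  R → 5
  σ[g<=4](R) → 2
  (S ⋈[h=g] σ[g<=4](R)) → 2
  γ[u; SUM(c)→b]((S ⋈[h=g] σ[g<=4](R))) → 1
  ρ[z/u](γ[u; SUM(c)→b]((S ⋈[h=g] σ[g<=4](R)))) → 1

|E| = 1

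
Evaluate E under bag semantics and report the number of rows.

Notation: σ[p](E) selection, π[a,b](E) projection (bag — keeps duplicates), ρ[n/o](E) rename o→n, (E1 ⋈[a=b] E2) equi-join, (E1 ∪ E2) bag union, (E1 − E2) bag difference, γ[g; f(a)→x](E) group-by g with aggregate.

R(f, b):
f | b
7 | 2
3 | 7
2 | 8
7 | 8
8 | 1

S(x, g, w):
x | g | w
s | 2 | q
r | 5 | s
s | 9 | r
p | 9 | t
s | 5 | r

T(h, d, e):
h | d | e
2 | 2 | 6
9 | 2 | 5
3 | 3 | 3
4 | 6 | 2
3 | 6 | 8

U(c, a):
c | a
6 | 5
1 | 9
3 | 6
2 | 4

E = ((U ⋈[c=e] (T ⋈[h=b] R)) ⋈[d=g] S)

Row counts bottom-up:
  U → 4
  T → 5
  R → 5
  (T ⋈[h=b] R) → 1
  (U ⋈[c=e] (T ⋈[h=b] R)) → 1
  S → 5
  ((U ⋈[c=e] (T ⋈[h=b] R)) ⋈[d=g] S) → 1

|E| = 1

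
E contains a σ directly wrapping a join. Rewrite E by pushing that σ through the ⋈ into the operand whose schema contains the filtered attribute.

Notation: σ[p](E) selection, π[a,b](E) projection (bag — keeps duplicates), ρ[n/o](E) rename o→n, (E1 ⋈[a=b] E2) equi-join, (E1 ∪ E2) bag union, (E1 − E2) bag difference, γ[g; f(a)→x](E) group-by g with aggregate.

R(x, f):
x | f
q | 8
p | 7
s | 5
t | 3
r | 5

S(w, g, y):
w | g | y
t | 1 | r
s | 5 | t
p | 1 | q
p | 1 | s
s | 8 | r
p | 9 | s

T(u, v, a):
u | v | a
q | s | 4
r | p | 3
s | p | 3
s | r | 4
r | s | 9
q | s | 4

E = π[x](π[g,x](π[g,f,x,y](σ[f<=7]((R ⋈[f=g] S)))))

σ filters on f, owned by the left side.
E' = π[x](π[g,x](π[g,f,x,y]((σ[f<=7](R) ⋈[f=g] S))))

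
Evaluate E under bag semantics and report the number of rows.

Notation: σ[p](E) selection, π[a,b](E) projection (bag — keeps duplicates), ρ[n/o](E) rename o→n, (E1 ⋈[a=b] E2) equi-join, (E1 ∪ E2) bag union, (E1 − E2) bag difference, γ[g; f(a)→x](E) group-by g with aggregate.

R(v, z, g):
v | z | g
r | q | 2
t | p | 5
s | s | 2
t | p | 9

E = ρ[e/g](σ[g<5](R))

Row counts bottom-up:
  R → 4
  σ[g<5](R) → 2
  ρ[e/g](σ[g<5](R)) → 2

|E| = 2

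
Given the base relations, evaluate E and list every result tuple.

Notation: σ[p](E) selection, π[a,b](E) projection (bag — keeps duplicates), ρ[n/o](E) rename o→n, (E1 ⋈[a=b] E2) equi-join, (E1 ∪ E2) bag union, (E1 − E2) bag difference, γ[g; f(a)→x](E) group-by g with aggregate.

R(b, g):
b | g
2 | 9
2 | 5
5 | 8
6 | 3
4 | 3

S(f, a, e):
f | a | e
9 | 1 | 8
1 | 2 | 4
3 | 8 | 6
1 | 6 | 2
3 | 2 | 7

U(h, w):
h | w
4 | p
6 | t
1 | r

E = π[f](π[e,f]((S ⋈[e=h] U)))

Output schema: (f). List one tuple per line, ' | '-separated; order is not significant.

Stepwise |·|:
  S → 5
  U → 3
  (S ⋈[e=h] U) → 2
  π[e,f]((S ⋈[e=h] U)) → 2
  π[f](π[e,f]((S ⋈[e=h] U))) → 2

== RESULT ==
f
1
3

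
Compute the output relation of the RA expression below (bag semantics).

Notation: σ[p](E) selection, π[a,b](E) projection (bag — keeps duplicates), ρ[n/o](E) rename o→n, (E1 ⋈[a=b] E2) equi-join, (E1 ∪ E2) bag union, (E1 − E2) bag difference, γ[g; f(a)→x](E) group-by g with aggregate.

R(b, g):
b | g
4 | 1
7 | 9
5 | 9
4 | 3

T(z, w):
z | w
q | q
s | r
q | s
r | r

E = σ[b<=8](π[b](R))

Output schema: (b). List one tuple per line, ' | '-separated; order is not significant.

Per-node cardinality:
  R → 4
  π[b](R) → 4
  σ[b<=8](π[b](R)) → 4

== RESULT ==
b
4
4
5
7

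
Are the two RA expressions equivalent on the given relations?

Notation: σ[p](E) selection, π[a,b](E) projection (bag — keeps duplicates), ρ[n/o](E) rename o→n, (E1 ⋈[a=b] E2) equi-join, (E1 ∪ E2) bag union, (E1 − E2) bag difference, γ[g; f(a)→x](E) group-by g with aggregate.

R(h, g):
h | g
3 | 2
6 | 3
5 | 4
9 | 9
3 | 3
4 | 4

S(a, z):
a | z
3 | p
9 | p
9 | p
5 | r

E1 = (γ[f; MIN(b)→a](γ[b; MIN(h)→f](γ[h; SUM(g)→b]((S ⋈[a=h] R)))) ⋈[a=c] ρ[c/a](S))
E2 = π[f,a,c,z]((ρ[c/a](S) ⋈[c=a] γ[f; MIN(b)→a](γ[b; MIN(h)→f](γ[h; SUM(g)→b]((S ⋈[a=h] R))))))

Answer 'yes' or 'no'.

E1 subexpression sizes:
  S → 4
  R → 6
  (S ⋈[a=h] R) → 5
  γ[h; SUM(g)→b]((S ⋈[a=h] R)) → 3
  γ[b; MIN(h)→f](γ[h; SUM(g)→b]((S ⋈[a=h] R))) → 3
  γ[f; MIN(b)→a](γ[b; MIN(h)→f](γ[h; SUM(g)→b]((S ⋈[a=h] R)))) → 3
  S → 4
  ρ[c/a](S) → 4
  (γ[f; MIN(b)→a](γ[b; MIN(h)→f](γ[h; SUM(g)→b]((S ⋈[a=h] R)))) ⋈[a=c] ρ[c/a](S)) → 1
E2 subexpression sizes:
  S → 4
  ρ[c/a](S) → 4
  S → 4
  R → 6
  (S ⋈[a=h] R) → 5
  γ[h; SUM(g)→b]((S ⋈[a=h] R)) → 3
  γ[b; MIN(h)→f](γ[h; SUM(g)→b]((S ⋈[a=h] R))) → 3
  γ[f; MIN(b)→a](γ[b; MIN(h)→f](γ[h; SUM(g)→b]((S ⋈[a=h] R)))) → 3
  (ρ[c/a](S) ⋈[c=a] γ[f; MIN(b)→a](γ[b; MIN(h)→f](γ[h; SUM(g)→b]((S ⋈[a=h] R))))) → 1
  π[f,a,c,z]((ρ[c/a](S) ⋈[c=a] γ[f; MIN(b)→a](γ[b; MIN(h)→f](γ[h; SUM(g)→b]((S ⋈[a=h] R)))))) → 1

E1 and E2 produce the same multiset:
f | a | c | z
3 | 5 | 5 | r

yes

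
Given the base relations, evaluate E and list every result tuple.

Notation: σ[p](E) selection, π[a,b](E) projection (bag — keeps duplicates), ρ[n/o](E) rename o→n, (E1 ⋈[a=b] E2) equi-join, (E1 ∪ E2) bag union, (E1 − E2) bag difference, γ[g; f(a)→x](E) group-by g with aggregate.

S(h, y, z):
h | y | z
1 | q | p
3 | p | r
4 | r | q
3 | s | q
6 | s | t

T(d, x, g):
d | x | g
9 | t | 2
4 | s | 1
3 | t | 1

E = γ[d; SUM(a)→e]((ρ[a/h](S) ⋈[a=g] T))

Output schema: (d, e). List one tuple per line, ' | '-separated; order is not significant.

Subexpression sizes:
  S → 5
  ρ[a/h](S) → 5
  T → 3
  (ρ[a/h](S) ⋈[a=g] T) → 2
  γ[d; SUM(a)→e]((ρ[a/h](S) ⋈[a=g] T)) → 2

== RESULT ==
d | e
3 | 1
4 | 1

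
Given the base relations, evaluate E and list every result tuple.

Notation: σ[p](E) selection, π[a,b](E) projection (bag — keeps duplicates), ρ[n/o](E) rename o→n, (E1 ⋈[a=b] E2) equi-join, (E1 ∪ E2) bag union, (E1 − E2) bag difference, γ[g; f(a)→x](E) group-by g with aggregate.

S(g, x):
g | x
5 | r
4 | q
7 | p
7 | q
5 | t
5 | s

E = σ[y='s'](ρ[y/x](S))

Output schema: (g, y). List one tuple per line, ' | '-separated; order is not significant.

Per-node cardinality:
  S → 6
  ρ[y/x](S) → 6
  σ[y='s'](ρ[y/x](S)) → 1

== RESULT ==
g | y
5 | s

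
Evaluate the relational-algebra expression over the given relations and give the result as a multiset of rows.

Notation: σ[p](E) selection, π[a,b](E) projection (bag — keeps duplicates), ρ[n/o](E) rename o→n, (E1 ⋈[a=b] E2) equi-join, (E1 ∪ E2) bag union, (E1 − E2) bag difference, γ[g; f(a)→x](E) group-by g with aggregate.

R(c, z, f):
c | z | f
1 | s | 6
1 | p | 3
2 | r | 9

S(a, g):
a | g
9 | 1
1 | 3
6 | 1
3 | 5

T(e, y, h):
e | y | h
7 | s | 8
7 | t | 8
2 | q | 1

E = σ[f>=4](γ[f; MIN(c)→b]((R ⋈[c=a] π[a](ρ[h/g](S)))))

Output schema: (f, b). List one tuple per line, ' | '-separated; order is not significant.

Row counts bottom-up:
  R → 3
  S → 4
  ρ[h/g](S) → 4
  π[a](ρ[h/g](S)) → 4
  (R ⋈[c=a] π[a](ρ[h/g](S))) → 2
  γ[f; MIN(c)→b]((R ⋈[c=a] π[a](ρ[h/g](S)))) → 2
  σ[f>=4](γ[f; MIN(c)→b]((R ⋈[c=a] π[a](ρ[h/g](S))))) → 1

== RESULT ==
f | b
6 | 1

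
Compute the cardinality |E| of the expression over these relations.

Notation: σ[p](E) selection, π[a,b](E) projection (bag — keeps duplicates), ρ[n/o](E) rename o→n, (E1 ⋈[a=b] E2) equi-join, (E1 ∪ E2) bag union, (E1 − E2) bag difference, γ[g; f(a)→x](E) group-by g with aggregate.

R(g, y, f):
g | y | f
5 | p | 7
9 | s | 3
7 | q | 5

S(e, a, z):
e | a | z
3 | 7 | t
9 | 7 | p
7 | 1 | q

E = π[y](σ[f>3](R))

Subexpression sizes:
  R → 3
  σ[f>3](R) → 2
  π[y](σ[f>3](R)) → 2

|E| = 2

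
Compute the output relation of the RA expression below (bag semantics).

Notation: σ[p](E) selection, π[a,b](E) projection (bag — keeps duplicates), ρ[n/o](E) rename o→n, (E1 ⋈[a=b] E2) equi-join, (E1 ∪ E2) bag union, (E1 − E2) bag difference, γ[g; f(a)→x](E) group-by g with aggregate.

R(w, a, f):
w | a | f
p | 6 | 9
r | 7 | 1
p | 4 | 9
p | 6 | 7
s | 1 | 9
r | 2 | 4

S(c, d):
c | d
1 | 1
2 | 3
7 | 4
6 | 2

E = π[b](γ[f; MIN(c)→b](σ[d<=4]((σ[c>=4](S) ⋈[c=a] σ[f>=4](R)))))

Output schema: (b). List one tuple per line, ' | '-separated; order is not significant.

Stepwise |·|:
  S → 4
  σ[c>=4](S) → 2
  R → 6
  σ[f>=4](R) → 5
  (σ[c>=4](S) ⋈[c=a] σ[f>=4](R)) → 2
  σ[d<=4]((σ[c>=4](S) ⋈[c=a] σ[f>=4](R))) → 2
  γ[f; MIN(c)→b](σ[d<=4]((σ[c>=4](S) ⋈[c=a] σ[f>=4](R)))) → 2
  π[b](γ[f; MIN(c)→b](σ[d<=4]((σ[c>=4](S) ⋈[c=a] σ[f>=4](R))))) → 2

== RESULT ==
b
6
6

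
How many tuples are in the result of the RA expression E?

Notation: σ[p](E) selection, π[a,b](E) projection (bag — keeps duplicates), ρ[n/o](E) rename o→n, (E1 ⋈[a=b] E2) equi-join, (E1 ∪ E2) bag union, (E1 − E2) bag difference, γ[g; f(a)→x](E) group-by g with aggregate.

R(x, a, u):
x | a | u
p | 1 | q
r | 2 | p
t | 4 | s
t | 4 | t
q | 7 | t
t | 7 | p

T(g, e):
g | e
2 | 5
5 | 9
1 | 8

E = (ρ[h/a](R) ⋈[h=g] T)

Stepwise |·|:
  R → 6
  ρ[h/a](R) → 6
  T → 3
  (ρ[h/a](R) ⋈[h=g] T) → 2

|E| = 2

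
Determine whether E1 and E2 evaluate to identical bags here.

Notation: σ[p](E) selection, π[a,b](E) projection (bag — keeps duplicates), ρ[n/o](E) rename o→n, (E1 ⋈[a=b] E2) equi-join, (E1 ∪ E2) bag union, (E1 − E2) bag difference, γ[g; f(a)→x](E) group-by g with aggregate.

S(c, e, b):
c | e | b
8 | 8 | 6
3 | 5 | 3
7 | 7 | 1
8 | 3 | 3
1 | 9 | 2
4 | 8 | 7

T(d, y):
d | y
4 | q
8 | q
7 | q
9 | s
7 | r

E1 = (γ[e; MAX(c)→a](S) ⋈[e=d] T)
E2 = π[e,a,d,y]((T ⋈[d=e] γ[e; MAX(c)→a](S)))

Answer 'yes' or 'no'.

E1 per-node cardinality:
  S → 6
  γ[e; MAX(c)→a](S) → 5
  T → 5
  (γ[e; MAX(c)→a](S) ⋈[e=d] T) → 4
E2 per-node cardinality:
  T → 5
  S → 6
  γ[e; MAX(c)→a](S) → 5
  (T ⋈[d=e] γ[e; MAX(c)→a](S)) → 4
  π[e,a,d,y]((T ⋈[d=e] γ[e; MAX(c)→a](S))) → 4

E1 and E2 produce the same multiset:
e | a | d | y
7 | 7 | 7 | q
7 | 7 | 7 | r
8 | 8 | 8 | q
9 | 1 | 9 | s

yes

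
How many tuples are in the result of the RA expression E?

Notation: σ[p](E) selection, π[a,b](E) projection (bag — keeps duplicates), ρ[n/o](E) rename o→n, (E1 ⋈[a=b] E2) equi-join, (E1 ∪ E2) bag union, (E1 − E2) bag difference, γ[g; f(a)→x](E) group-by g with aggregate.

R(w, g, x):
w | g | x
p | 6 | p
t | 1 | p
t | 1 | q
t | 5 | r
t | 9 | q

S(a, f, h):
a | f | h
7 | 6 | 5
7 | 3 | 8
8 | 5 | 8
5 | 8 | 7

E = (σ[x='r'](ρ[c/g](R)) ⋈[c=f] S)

Stepwise |·|:
  R → 5
  ρ[c/g](R) → 5
  σ[x='r'](ρ[c/g](R)) → 1
  S → 4
  (σ[x='r'](ρ[c/g](R)) ⋈[c=f] S) → 1

|E| = 1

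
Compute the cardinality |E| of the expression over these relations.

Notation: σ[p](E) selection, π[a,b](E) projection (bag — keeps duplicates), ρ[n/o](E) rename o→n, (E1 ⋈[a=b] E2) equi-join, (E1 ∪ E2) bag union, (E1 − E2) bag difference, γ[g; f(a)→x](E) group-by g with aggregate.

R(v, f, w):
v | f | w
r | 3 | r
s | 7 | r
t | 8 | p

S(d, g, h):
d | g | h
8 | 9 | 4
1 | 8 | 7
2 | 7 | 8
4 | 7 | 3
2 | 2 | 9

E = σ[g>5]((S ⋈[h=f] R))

Per-node cardinality:
  S → 5
  R → 3
  (S ⋈[h=f] R) → 3
  σ[g>5]((S ⋈[h=f] R)) → 3

|E| = 3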